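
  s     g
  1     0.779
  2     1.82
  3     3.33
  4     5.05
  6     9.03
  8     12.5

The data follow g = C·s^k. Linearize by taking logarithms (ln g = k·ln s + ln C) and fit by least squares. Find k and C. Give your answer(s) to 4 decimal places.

With ln gᵢ as the transformed response and ln sᵢ as the regressor:
Σln s = 7.0493, Σ(ln s)² = 11.1437, Σln g = 7.8977, Σln s·ln g = 13.1766.
Equations: 11.1437·k + 7.0493·ln C = 13.1766;  7.0493·k + 6·ln C = 7.8977.
Slope k = (n·Σln s·ln g − Σln s·Σln g)/(n·Σ(ln s)² − (Σln s)²) = (6·13.1766 − 7.0493·7.8977)/17.1702 = 1.36204; ln C = (Σln g − k·Σln s)/n = -0.28394, so C = exp(-0.28394) = 0.75281.

k = 1.3620, C = 0.7528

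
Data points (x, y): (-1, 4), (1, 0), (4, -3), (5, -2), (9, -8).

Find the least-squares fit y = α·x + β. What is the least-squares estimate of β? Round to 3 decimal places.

Sums needed: Σx·x = 124, Σx = 18, Σ1 = 5.
Right-hand side: Σx·y = -98, Σy = -9.
det = 124·5 − 18² = 296.
α = ((-98)·5 − 18·(-9))/296 = -41/37; β = (124·(-9) − 18·(-98))/296 = 81/37.

β = 2.189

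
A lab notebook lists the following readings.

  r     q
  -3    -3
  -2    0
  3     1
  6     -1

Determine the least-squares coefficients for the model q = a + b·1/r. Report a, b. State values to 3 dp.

The normal equations are: 4·a + (-1/3)·b = -3;  (-1/3)·a + (1/2)·b = 7/6.
Eliminating b: (1/2)·(row 1) − (-1/3)·(row 2) gives (17/9)·a = (1/2)·(-3) − (-1/3)·(7/6) = -10/9, so a = -10/17.
Then b = ((7/6) − (-1/3)·(-10/17))/(1/2) = 33/17.

a = -0.588, b = 1.941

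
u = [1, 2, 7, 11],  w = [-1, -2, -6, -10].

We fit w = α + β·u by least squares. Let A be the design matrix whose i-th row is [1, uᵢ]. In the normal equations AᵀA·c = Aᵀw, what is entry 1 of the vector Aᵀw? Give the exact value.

-19

Entry 1 ↔ basis 1, so (Aᵀw)_{1} = Σᵢ wᵢ = (1)·(-1) + (1)·(-2) + (1)·(-6) + (1)·(-10) = -19.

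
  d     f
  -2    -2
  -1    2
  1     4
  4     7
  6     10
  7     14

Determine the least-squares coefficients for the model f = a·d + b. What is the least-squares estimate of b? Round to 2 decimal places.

Compute the Gram sums: Σd·d = 107, Σd = 15, Σ1 = 6.
Right-hand side: Σd·f = 192, Σf = 35.
Normal equations: [[107, 15]; [15, 6]]·[a, b]ᵀ = [192, 35]ᵀ.
Eliminating b: 6·(row 1) − 15·(row 2) gives 417·a = 6·192 − 15·35 = 627, so a = 209/139.
Then b = (35 − 15·(209/139))/6 = 865/417.

b = 2.07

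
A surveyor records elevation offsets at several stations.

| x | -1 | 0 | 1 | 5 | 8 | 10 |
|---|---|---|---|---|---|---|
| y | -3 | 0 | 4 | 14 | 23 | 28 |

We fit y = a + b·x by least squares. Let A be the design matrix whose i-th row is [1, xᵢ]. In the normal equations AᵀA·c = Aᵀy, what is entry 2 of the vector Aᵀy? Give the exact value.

541

Entry 2 ↔ basis x, so (Aᵀy)_{2} = Σᵢ (x)·yᵢ = (-1)·(-3) + (0)·(0) + (1)·(4) + (5)·(14) + (8)·(23) + (10)·(28) = 541.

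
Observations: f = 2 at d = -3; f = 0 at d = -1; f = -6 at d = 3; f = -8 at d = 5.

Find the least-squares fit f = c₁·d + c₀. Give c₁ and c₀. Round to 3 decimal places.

Entries of MᵀM: Σd·d = 44, Σd = 4, Σ1 = 4.
For Mᵀf: Σd·f = -64, Σf = -12.
So MᵀM·[c₁, c₀]ᵀ = Mᵀf: [[44, 4]; [4, 4]]·[c₁, c₀]ᵀ = [-64, -12]ᵀ.
Determinant 44·4 − 4² = 160.
c₁ = ((-64)·4 − 4·(-12))/160 = -13/10; c₀ = (44·(-12) − 4·(-64))/160 = -17/10.

c₁ = -1.300, c₀ = -1.700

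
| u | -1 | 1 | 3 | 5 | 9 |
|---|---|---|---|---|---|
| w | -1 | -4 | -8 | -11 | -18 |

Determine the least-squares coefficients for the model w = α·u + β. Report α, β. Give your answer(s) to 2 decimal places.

From the data, Σu·u = 117, Σu = 17, Σ1 = 5.
And Σu·w = -244, Σw = -42.
AᵀA·[α, β]ᵀ = Aᵀw becomes [[117, 17]; [17, 5]]·[α, β]ᵀ = [-244, -42]ᵀ.
det = 117·5 − 17² = 296.
α = ((-244)·5 − 17·(-42))/296 = -253/148; β = (117·(-42) − 17·(-244))/296 = -383/148.

α = -1.71, β = -2.59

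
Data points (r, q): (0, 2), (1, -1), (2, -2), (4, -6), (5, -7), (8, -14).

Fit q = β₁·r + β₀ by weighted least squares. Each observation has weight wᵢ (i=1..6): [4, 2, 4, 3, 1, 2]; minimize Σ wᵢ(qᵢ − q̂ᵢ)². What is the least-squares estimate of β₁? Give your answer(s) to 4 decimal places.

β₁ = -1.9450

With design matrix X, XᵀWX = [[219, 43]; [43, 16]] and XᵀWq = [-349, -55]ᵀ.
Determinant 219·16 − 43² = 1655.
β₁ = ((-349)·16 − 43·(-55))/1655 = -3219/1655; β₀ = (219·(-55) − 43·(-349))/1655 = 2962/1655.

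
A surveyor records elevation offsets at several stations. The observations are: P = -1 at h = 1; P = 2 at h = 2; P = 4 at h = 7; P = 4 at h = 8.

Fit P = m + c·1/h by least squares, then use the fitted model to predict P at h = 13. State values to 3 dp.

P̂ = 4.352

The normal system XᵀX·[m, c]ᵀ = XᵀP is [[4, 99/56]; [99/56, 4033/3136]]·[m, c]ᵀ = [9, 15/14]ᵀ.
Δ = 4·(4033/3136) − (99/56)² = 6331/3136.
m = (9·(4033/3136) − (99/56)·(15/14))/(6331/3136) = 30357/6331; c = (4·(15/14) − (99/56)·9)/(6331/3136) = -36456/6331.
At h = 13: P̂ = (30357/6331)·(1) + (-36456/6331)·(1/13) = 358185/82303.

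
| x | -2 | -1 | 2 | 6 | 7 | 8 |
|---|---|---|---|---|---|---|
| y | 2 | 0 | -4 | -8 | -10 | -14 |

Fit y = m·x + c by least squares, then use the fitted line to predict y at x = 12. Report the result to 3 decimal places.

ŷ = -17.876

AᵀA·[m, c]ᵀ = Aᵀy reads: 158·m + 20·c = -242;  20·m + 6·c = -34.
Eliminating c: 6·(row 1) − 20·(row 2) gives 548·m = 6·(-242) − 20·(-34) = -772, so m = -193/137.
Then c = ((-34) − 20·(-193/137))/6 = -133/137.
At x = 12: ŷ = (-193/137)·(12) + (-133/137)·(1) = -2449/137.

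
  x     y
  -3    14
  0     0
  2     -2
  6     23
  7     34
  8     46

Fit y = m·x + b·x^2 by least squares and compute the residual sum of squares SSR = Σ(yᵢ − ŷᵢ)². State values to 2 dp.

Sums needed: Σx·x = 162, Σx·x^2 = 1052, Σx^2·x^2 = 7890.
Moment sums: Σx·y = 698, Σx^2·y = 5556.
Normal equations: [[162, 1052]; [1052, 7890]]·[m, b]ᵀ = [698, 5556]ᵀ.
Determinant 162·7890 − 1052² = 171476.
m = (698·7890 − 1052·5556)/171476 = -321/163; b = (162·5556 − 1052·698)/171476 = 41444/42869.
Residuals: -26099/42869, 0, -82668/42869, 541/42869, 17751/42869, -5058/42869; SSR = 183259/42869.

SSR = 4.27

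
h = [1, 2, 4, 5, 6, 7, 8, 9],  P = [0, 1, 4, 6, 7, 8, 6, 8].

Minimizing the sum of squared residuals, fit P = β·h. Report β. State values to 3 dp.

From the data, Σh·h = 276.
Moment sums: Σh·P = 266.
Normal equations: [[276]]·[β]ᵀ = [266]ᵀ.
Hence β = 266 / 276 ≈ 0.963768.

β = 0.964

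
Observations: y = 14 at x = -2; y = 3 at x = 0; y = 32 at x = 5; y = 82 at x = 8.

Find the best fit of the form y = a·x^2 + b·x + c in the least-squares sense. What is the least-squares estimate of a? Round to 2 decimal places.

The normal system AᵀA·[a, b, c]ᵀ = Aᵀy is [[4737, 629, 93]; [629, 93, 11]; [93, 11, 4]]·[a, b, c]ᵀ = [6104, 788, 131]ᵀ.
Inverting the 3×3 Gram matrix, [a, b, c]ᵀ = [12899/8900, -16057/8900, 3573/890]ᵀ.

a = 1.45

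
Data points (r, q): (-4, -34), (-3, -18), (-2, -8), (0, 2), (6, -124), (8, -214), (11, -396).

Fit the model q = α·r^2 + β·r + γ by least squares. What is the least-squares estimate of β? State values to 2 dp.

β = -2.80

Forming MᵀM = [[20386, 1960, 250]; [1960, 250, 16]; [250, 16, 7]] and Mᵀq = [-66814, -6606, -792]ᵀ gives MᵀM·[α, β, γ]ᵀ = Mᵀq.
Inverting the 3×3 Gram matrix, [α, β, γ]ᵀ = [-304081/100569, -93805/33523, 124606/100569]ᵀ.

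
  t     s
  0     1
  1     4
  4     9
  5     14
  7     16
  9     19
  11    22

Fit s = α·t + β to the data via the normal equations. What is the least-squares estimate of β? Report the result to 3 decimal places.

β = 2.067

With design matrix M, MᵀM = [[293, 37]; [37, 7]] and Mᵀs = [635, 85]ᵀ.
det = 293·7 − 37² = 682.
α = (635·7 − 37·85)/682 = 650/341; β = (293·85 − 37·635)/682 = 705/341.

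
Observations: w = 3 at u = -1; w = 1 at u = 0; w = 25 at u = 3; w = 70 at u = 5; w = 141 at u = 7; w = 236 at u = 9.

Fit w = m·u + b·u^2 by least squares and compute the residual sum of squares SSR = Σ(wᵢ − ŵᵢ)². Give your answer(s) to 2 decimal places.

SSR = 2.88

Forming XᵀX = [[165, 1223]; [1223, 9669]] and Xᵀw = [3533, 28003]ᵀ gives XᵀX·[m, b]ᵀ = Xᵀw.
Determinant 165·9669 − 1223² = 99656.
m = (3533·9669 − 1223·28003)/99656 = -21773/24914; b = (165·28003 − 1223·3533)/99656 = 74909/24914.
Residuals: -10970/12457, 1, 6994/12457, -9940/12457, -2628/12457, 4016/12457; SSR = 35825/12457.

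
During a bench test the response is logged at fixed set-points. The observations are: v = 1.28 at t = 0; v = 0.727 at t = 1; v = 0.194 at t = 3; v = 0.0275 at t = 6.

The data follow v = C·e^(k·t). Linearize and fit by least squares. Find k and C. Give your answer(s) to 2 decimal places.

k = -0.64, C = 1.33

With ln vᵢ as the transformed response and tᵢ as the regressor:
Σt = 10.0000, Σ(t)² = 46.0000, Σln v = -5.3054, Σt·ln v = -26.7999.
Equations: 46.0000·k + 10.0000·ln C = -26.7999;  10.0000·k + 4·ln C = -5.3054.
Solving (det = 84.0000): k = -0.64459, ln C = 0.28511, so C = exp(0.28511) = 1.32991.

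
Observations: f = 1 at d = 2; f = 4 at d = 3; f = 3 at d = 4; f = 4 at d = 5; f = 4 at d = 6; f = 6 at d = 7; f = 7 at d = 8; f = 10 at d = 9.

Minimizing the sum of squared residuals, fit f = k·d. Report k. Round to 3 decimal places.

k = 0.908

Normal-equation sums: Σd·d = 284.
Moment sums: Σd·f = 258.
Normal equations: [[284]]·[k]ᵀ = [258]ᵀ.
k = 258/284 = 0.908451.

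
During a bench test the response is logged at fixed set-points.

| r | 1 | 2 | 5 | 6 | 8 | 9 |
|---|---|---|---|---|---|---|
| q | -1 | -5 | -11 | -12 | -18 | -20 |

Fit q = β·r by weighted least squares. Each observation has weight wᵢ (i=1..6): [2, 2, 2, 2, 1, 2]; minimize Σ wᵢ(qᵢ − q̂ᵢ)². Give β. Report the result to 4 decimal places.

Entries of XᵀWX: Σwᵢ·r·r = 358.
Right-hand side: Σwᵢ·r·q = -780.
So XᵀWX·[β]ᵀ = XᵀWq: [[358]]·[β]ᵀ = [-780]ᵀ.
Hence β = -780 / 358 ≈ -2.17877.

β = -2.1788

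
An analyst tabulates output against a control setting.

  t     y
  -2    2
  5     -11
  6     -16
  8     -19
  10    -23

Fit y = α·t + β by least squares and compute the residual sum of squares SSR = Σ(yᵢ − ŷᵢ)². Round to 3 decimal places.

SSR = 4.269

Sums needed: Σt·t = 229, Σt = 27, Σ1 = 5.
For Xᵀy: Σt·y = -537, Σy = -67.
det = 229·5 − 27² = 416.
α = ((-537)·5 − 27·(-67))/416 = -219/104; β = (229·(-67) − 27·(-537))/416 = -211/104.
Residuals: -19/104, 81/52, -139/104, -1/8, 9/104; SSR = 111/26.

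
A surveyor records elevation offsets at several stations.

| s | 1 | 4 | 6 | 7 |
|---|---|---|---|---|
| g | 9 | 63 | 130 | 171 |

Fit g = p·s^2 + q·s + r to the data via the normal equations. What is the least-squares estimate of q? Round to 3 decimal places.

Compute the Gram sums: Σs^2·s^2 = 3954, Σs^2·s = 624, Σs^2 = 102, Σs·s = 102, Σs = 18, Σ1 = 4.
For Aᵀg: Σs^2·g = 14076, Σs·g = 2238, Σg = 373.
So AᵀA·[p, q, r]ᵀ = Aᵀg: [[3954, 624, 102]; [624, 102, 18]; [102, 18, 4]]·[p, q, r]ᵀ = [14076, 2238, 373]ᵀ.
Row-reducing yields p = 131/44, q = 13/4, r = 119/44.

q = 3.250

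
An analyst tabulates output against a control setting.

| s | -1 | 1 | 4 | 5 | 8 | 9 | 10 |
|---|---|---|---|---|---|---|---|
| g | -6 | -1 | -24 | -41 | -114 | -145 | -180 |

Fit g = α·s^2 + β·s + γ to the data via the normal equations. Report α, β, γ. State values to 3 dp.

Setting ∂/∂α … = 0 gives: 21540·α + 2430·β + 288·γ = -38457;  2430·α + 288·β + 36·γ = -4313;  288·α + 36·β + 7·γ = -511.
(Σs^2·s^2 = 21540, Σs^2·s = 2430, Σs^2 = 288, Σs·s = 288, Σs = 36, Σ1 = 7, Σs^2·g = -38457, Σs·g = -4313, Σg = -511.)
Inverting the 3×3 Gram matrix, [α, β, γ]ᵀ = [-25185/12502, 247721/112518, -1287/893]ᵀ.

α = -2.014, β = 2.202, γ = -1.441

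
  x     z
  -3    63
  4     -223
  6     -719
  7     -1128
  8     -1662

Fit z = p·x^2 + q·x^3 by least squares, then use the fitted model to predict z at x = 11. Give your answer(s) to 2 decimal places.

ẑ = -4232.32

The normal equations are: 8130·p + 58132·q = -190525;  58132·p + 431274·q = -1409125.
(Σx^2·x^2 = 8130, Σx^2·x^3 = 58132, Σx^3·x^3 = 431274, Σx^2·z = -190525, Σx^3·z = -1409125.)
Δ = 8130·431274 − 58132² = 126928196.
p = ((-190525)·431274 − 58132·(-1409125))/126928196 = -126612175/63464098; q = (8130·(-1409125) − 58132·(-190525))/126928196 = -190293475/63464098.
At x = 11: ẑ = (-126612175/63464098)·(121) + (-190293475/63464098)·(1331) = -134300344200/31732049.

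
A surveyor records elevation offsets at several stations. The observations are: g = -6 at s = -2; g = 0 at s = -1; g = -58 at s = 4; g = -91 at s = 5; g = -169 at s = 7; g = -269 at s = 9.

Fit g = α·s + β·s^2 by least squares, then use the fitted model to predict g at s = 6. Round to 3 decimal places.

The normal system XᵀX·[α, β]ᵀ = Xᵀg is [[176, 1252]; [1252, 9860]]·[α, β]ᵀ = [-4279, -33297]ᵀ.
Δ = 176·9860 − 1252² = 167856.
α = ((-4279)·9860 − 1252·(-33297))/167856 = -62887/20982; β = (176·(-33297) − 1252·(-4279))/167856 = -125741/41964.
At s = 6: ĝ = (-62887/20982)·(6) + (-125741/41964)·(36) = -440110/3497.

ĝ = -125.854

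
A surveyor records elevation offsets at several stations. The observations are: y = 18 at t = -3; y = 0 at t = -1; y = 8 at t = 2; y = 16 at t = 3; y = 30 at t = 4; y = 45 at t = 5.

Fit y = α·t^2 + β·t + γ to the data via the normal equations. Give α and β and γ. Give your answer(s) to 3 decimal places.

Normal-equation sums: Σt^2·t^2 = 1060, Σt^2·t = 196, Σt^2 = 64, Σt·t = 64, Σt = 10, Σ1 = 6.
For Xᵀy: Σt^2·y = 1943, Σt·y = 355, Σy = 117.
So XᵀX·[α, β, γ]ᵀ = Xᵀy: [[1060, 196, 64]; [196, 64, 10]; [64, 10, 6]]·[α, β, γ]ᵀ = [1943, 355, 117]ᵀ.
Inverting the 3×3 Gram matrix, [α, β, γ]ᵀ = [5581/2964, -257/1482, -73/247]ᵀ.

α = 1.883, β = -0.173, γ = -0.296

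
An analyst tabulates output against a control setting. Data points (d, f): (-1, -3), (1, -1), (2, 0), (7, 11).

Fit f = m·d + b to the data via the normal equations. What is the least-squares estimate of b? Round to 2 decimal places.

b = -2.35

From the data, Σd·d = 55, Σd = 9, Σ1 = 4.
And Σd·f = 79, Σf = 7.
Normal equations: [[55, 9]; [9, 4]]·[m, b]ᵀ = [79, 7]ᵀ.
det = 55·4 − 9² = 139.
m = (79·4 − 9·7)/139 = 253/139; b = (55·7 − 9·79)/139 = -326/139.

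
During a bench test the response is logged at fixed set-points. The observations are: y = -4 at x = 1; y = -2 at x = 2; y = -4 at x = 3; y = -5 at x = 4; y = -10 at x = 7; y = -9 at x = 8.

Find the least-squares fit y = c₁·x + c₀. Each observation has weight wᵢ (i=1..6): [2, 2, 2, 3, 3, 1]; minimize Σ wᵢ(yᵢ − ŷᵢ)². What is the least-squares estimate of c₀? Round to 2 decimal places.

c₀ = -1.08

With design matrix M, MᵀWM = [[287, 53]; [53, 13]] and MᵀWy = [-382, -74]ᵀ.
det = 287·13 − 53² = 922.
c₁ = ((-382)·13 − 53·(-74))/922 = -522/461; c₀ = (287·(-74) − 53·(-382))/922 = -496/461.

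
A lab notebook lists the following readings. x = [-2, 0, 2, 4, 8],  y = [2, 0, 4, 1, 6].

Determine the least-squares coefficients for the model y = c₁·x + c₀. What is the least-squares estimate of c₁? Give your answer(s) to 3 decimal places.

c₁ = 0.419

Normal-equation sums: Σx·x = 88, Σx = 12, Σ1 = 5.
Moment sums: Σx·y = 56, Σy = 13.
Eliminating c₀: 5·(row 1) − 12·(row 2) gives 296·c₁ = 5·56 − 12·13 = 124, so c₁ = 31/74.
Then c₀ = (13 − 12·(31/74))/5 = 59/37.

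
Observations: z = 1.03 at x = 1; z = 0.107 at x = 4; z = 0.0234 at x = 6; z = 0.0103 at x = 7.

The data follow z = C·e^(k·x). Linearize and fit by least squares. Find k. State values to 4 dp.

Let Y = ln z. Fitting Y = k·x + ln C by least squares:
Σx = 18.0000, Σ(x)² = 102.0000, Σln z = -10.5360, Σx·ln z = -63.4695.
Normal system: [[102.0000, 18.0000]; [18.0000, 4]]·[k, ln C]ᵀ = [-63.4695, -10.5360]ᵀ.
Δ = 102.0000·4 − (18.0000)² = 84.0000; k = (-63.4695·4 − 18.0000·-10.5360)/84.0000 = -0.76465, ln C = (102.0000·-10.5360 − 18.0000·-63.4695)/84.0000 = 0.80690.

k = -0.7646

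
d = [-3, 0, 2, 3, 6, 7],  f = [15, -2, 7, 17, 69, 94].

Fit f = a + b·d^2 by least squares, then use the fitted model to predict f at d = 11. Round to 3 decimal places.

The normal equations are: 6·a + 107·b = 200;  107·a + 3875·b = 7406.
(Σ1 = 6, Σd^2 = 107, Σd^2·d^2 = 3875, Σf = 200, Σd^2·f = 7406.)
det = 6·3875 − 107² = 11801.
a = (200·3875 − 107·7406)/11801 = -17442/11801; b = (6·7406 − 107·200)/11801 = 23036/11801.
At d = 11: f̂ = (-17442/11801)·(1) + (23036/11801)·(121) = 2769914/11801.

f̂ = 234.719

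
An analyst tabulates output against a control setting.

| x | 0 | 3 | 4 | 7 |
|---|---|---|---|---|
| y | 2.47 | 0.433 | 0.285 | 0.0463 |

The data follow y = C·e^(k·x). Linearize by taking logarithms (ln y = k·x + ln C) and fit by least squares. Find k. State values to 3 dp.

Taking logs, ln y = k·x + ln C, so regress ln y on x.
Σx = 14.0000, Σ(x)² = 74.0000, Σln y = -4.2607, Σx·ln y = -29.0404.
Normal system: [[74.0000, 14.0000]; [14.0000, 4]]·[k, ln C]ᵀ = [-29.0404, -4.2607]ᵀ.
Solving (det = 100.0000): k = -0.56512, ln C = 0.91276.

k = -0.565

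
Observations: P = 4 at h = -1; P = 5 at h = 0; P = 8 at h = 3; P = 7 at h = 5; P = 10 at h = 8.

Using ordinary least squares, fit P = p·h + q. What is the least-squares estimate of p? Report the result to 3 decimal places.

p = 0.611

MᵀM·[p, q]ᵀ = MᵀP reads: 99·p + 15·q = 135;  15·p + 5·q = 34.
(Σh·h = 99, Σh = 15, Σ1 = 5, Σh·P = 135, ΣP = 34.)
Eliminating q: 5·(row 1) − 15·(row 2) gives 270·p = 5·135 − 15·34 = 165, so p = 11/18.
Then q = (34 − 15·(11/18))/5 = 149/30.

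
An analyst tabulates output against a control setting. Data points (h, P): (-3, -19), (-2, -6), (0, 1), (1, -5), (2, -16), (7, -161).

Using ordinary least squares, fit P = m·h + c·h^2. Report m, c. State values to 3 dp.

Sums needed: Σh·h = 67, Σh·h^2 = 317, Σh^2·h^2 = 2515.
For AᵀP: Σh·P = -1095, Σh^2·P = -8153.
det = 67·2515 − 317² = 68016.
m = ((-1095)·2515 − 317·(-8153))/68016 = -10589/4251; c = (67·(-8153) − 317·(-1095))/68016 = -12446/4251.

m = -2.491, c = -2.928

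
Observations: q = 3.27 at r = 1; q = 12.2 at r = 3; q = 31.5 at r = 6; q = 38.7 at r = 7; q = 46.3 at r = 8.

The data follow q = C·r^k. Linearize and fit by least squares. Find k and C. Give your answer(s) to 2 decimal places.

Let Y = ln q. Fitting Y = k·ln r + ln C by least squares:
AᵀA = [[12.5280, 6.9157]; [6.9157, 5]], rhs = [24.0185, 14.6272]ᵀ  (here Σln r = 6.9157, Σ(ln r)² = 12.5280, Σln q = 14.6272, Σln r·ln q = 24.0185).
Δ = 12.5280·5 − (6.9157)² = 14.8127; k = (24.0185·5 − 6.9157·14.6272)/14.8127 = 1.27830, ln C = (12.5280·14.6272 − 6.9157·24.0185)/14.8127 = 1.15737, so C = exp(1.15737) = 3.18155.

k = 1.28, C = 3.18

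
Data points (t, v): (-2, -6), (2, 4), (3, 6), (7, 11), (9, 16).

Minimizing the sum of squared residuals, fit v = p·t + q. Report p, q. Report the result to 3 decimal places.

Entries of AᵀA: Σt·t = 147, Σt = 19, Σ1 = 5.
For Aᵀv: Σt·v = 259, Σv = 31.
Δ = 147·5 − 19² = 374.
p = (259·5 − 19·31)/374 = 353/187; q = (147·31 − 19·259)/374 = -182/187.

p = 1.888, q = -0.973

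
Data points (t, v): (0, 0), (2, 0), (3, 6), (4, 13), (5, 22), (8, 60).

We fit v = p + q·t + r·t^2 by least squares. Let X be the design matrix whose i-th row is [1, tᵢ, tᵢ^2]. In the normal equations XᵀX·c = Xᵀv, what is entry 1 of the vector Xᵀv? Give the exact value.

Entry 1 ↔ basis 1, so (Xᵀv)_{1} = Σᵢ vᵢ = (1)·(0) + (1)·(0) + (1)·(6) + (1)·(13) + (1)·(22) + (1)·(60) = 101.

101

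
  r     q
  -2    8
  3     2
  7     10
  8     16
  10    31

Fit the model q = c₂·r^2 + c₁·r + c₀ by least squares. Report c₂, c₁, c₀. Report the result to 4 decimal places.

Setting ∂/∂c₂ … = 0 gives: 16594·c₂ + 1874·c₁ + 226·c₀ = 4664;  1874·c₂ + 226·c₁ + 26·c₀ = 498;  226·c₂ + 26·c₁ + 5·c₀ = 67.
Inverting the 3×3 Gram matrix, [c₂, c₁, c₀]ᵀ = [54965/113592, -235861/113592, 11008/4733]ᵀ.

c₂ = 0.4839, c₁ = -2.0764, c₀ = 2.3258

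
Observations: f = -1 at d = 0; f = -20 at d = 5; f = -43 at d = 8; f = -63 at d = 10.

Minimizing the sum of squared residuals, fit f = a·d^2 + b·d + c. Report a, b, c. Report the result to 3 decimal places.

Entries of MᵀM: Σd^2·d^2 = 14721, Σd^2·d = 1637, Σd^2 = 189, Σd·d = 189, Σd = 23, Σ1 = 4.
For Mᵀf: Σd^2·f = -9552, Σd·f = -1074, Σf = -127.
Normal equations: [[14721, 1637, 189]; [1637, 189, 23]; [189, 23, 4]]·[a, b, c]ᵀ = [-9552, -1074, -127]ᵀ.
Inverting the 3×3 Gram matrix, [a, b, c]ᵀ = [-2477/5170, -7299/5170, -514/517]ᵀ.

a = -0.479, b = -1.412, c = -0.994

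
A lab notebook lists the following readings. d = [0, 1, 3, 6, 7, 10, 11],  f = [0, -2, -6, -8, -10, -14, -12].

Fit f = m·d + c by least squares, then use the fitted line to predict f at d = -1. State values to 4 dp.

Normal-equation sums: Σd·d = 316, Σd = 38, Σ1 = 7.
And Σd·f = -410, Σf = -52.
Normal equations: [[316, 38]; [38, 7]]·[m, c]ᵀ = [-410, -52]ᵀ.
Δ = 316·7 − 38² = 768.
m = ((-410)·7 − 38·(-52))/768 = -149/128; c = (316·(-52) − 38·(-410))/768 = -71/64.
At d = -1: f̂ = (-149/128)·(-1) + (-71/64)·(1) = 7/128.

f̂ = 0.0547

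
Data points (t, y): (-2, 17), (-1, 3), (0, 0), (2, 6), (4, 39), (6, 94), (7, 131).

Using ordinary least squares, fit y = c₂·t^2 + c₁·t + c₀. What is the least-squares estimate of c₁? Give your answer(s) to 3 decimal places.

Normal-equation sums: Σt^2·t^2 = 3986, Σt^2·t = 622, Σt^2 = 110, Σt·t = 110, Σt = 16, Σ1 = 7.
And Σt^2·y = 10522, Σt·y = 1612, Σy = 290.
MᵀM·[c₂, c₁, c₀]ᵀ = Mᵀy becomes [[3986, 622, 110]; [622, 110, 16]; [110, 16, 7]]·[c₂, c₁, c₀]ᵀ = [10522, 1612, 290]ᵀ.
Inverting the 3×3 Gram matrix, [c₂, c₁, c₀]ᵀ = [150965/49764, -118621/49764, -6587/8294]ᵀ.

c₁ = -2.384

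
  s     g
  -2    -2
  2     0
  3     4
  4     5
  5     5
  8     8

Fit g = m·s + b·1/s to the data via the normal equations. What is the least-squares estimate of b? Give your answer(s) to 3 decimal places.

Setting ∂/∂m … = 0 gives: 122·m + 6·b = 125;  6·m + (10501/14400)·b = 67/12.
det = 122·(10501/14400) − 6² = 381361/7200.
m = (125·(10501/14400) − 6·(67/12))/(381361/7200) = 830225/762722; b = (122·(67/12) − 6·125)/(381361/7200) = -495600/381361.

b = -1.300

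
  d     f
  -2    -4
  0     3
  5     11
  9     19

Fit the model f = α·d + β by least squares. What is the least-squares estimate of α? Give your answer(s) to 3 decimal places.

The normal system MᵀM·[α, β]ᵀ = Mᵀf is [[110, 12]; [12, 4]]·[α, β]ᵀ = [234, 29]ᵀ.
Eliminating β: 4·(row 1) − 12·(row 2) gives 296·α = 4·234 − 12·29 = 588, so α = 147/74.
Then β = (29 − 12·(147/74))/4 = 191/148.

α = 1.986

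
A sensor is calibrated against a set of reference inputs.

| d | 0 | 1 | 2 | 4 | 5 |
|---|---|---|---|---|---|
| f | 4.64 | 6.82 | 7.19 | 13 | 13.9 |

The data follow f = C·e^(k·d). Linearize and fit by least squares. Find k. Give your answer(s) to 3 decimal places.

Linearized form: ln f = k·d + ln C. From the 5 transformed points,
Σd = 12.0000, Σ(d)² = 46.0000, Σln f = 10.6241, Σd·ln f = 29.2845.
Equations: 46.0000·k + 12.0000·ln C = 29.2845;  12.0000·k + 5·ln C = 10.6241.
Δ = 46.0000·5 − (12.0000)² = 86.0000; k = (29.2845·5 − 12.0000·10.6241)/86.0000 = 0.22015, ln C = (46.0000·10.6241 − 12.0000·29.2845)/86.0000 = 1.59645.

k = 0.220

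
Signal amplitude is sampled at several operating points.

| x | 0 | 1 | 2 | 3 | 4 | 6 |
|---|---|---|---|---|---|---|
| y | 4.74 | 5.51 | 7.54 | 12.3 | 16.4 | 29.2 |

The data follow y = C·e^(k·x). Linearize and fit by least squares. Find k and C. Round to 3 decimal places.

k = 0.320, C = 4.363

Linearized form: ln y = k·x + ln C. From the 6 transformed points,
XᵀX = [[66.0000, 16.0000]; [16.0000, 6]], rhs = [44.7099, 13.9639]ᵀ  (here Σx = 16.0000, Σ(x)² = 66.0000, Σln y = 13.9639, Σx·ln y = 44.7099).
Slope k = (n·Σx·ln y − Σx·Σln y)/(n·Σ(x)² − (Σx)²) = (6·44.7099 − 16.0000·13.9639)/140.0000 = 0.32027; ln C = (Σln y − k·Σx)/n = 1.47326, so C = exp(1.47326) = 4.36344.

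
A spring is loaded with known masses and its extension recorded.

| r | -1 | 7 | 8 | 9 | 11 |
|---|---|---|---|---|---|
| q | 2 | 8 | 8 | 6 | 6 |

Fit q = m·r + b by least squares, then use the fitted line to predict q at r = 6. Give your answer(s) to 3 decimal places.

From the data, Σr·r = 316, Σr = 34, Σ1 = 5.
Moment sums: Σr·q = 238, Σq = 30.
Normal equations: [[316, 34]; [34, 5]]·[m, b]ᵀ = [238, 30]ᵀ.
det = 316·5 − 34² = 424.
m = (238·5 − 34·30)/424 = 85/212; b = (316·30 − 34·238)/424 = 347/106.
At r = 6: q̂ = (85/212)·(6) + (347/106)·(1) = 301/53.

q̂ = 5.679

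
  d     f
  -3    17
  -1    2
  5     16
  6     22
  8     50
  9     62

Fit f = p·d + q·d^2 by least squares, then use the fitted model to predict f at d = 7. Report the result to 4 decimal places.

f̂ = 34.7892

Setting ∂/∂p … = 0 gives: 216·p + 1554·q = 1117;  1554·p + 12660·q = 9569.
det = 216·12660 − 1554² = 319644.
p = (1117·12660 − 1554·9569)/319644 = -121501/53274; q = (216·9569 − 1554·1117)/319644 = 55181/53274.
At d = 7: f̂ = (-121501/53274)·(7) + (55181/53274)·(49) = 926681/26637.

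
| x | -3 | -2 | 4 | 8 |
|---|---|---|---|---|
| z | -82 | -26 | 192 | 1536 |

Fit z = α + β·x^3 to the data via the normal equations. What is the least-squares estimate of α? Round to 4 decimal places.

Forming AᵀA = [[4, 541]; [541, 267033]] and Aᵀz = [1620, 801142]ᵀ gives AᵀA·[α, β]ᵀ = Aᵀz.
Determinant 4·267033 − 541² = 775451.
α = (1620·267033 − 541·801142)/775451 = -824362/775451; β = (4·801142 − 541·1620)/775451 = 2328148/775451.

α = -1.0631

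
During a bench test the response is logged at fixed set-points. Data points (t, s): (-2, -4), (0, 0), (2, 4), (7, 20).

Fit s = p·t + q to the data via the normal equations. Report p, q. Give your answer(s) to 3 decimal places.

Sums needed: Σt·t = 57, Σt = 7, Σ1 = 4.
For Xᵀs: Σt·s = 156, Σs = 20.
So XᵀX·[p, q]ᵀ = Xᵀs: [[57, 7]; [7, 4]]·[p, q]ᵀ = [156, 20]ᵀ.
Determinant 57·4 − 7² = 179.
p = (156·4 − 7·20)/179 = 484/179; q = (57·20 − 7·156)/179 = 48/179.

p = 2.704, q = 0.268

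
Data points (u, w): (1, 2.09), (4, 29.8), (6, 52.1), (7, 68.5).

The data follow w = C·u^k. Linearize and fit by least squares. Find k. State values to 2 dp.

k = 1.80

Linearized form: ln w = k·ln u + ln C. From the 4 transformed points,
AᵀA = [[8.9188, 5.1240]; [5.1240, 4]], rhs = [20.0139, 12.3117]ᵀ  (here Σln u = 5.1240, Σ(ln u)² = 8.9188, Σln w = 12.3117, Σln u·ln w = 20.0139).
Slope k = (n·Σln u·ln w − Σln u·Σln w)/(n·Σ(ln u)² − (Σln u)²) = (4·20.0139 − 5.1240·12.3117)/9.4201 = 1.80159; ln C = (Σln w − k·Σln u)/n = 0.77009.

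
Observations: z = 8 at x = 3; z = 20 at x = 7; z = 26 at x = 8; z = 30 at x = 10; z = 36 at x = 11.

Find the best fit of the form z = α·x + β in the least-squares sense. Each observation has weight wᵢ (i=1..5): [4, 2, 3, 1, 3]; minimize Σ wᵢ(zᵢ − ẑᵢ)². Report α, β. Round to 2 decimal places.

α = 3.46, β = -2.58

The normal equations are: 789·α + 93·β = 2488;  93·α + 13·β = 288.
det = 789·13 − 93² = 1608.
α = (2488·13 − 93·288)/1608 = 695/201; β = (789·288 − 93·2488)/1608 = -173/67.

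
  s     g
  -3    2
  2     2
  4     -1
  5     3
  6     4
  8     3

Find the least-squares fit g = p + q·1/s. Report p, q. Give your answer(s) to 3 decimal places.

p = 2.266, q = -0.658

Sums needed: Σ1 = 6, Σ1/s = 109/120, Σ1/s·1/s = 7301/14400.
Moment sums: Σg = 13, Σ1/s·g = 69/40.
MᵀM·[p, q]ᵀ = Mᵀg becomes [[6, 109/120]; [109/120, 7301/14400]]·[p, q]ᵀ = [13, 69/40]ᵀ.
det = 6·(7301/14400) − (109/120)² = 1277/576.
p = (13·(7301/14400) − (109/120)·(69/40))/(1277/576) = 2894/1277; q = (6·(69/40) − (109/120)·13)/(1277/576) = -840/1277.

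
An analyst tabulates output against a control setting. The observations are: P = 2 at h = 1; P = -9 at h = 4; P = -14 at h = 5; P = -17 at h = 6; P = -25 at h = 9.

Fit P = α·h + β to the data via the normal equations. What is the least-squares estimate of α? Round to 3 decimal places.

α = -3.412

The normal system XᵀX·[α, β]ᵀ = XᵀP is [[159, 25]; [25, 5]]·[α, β]ᵀ = [-431, -63]ᵀ.
det = 159·5 − 25² = 170.
α = ((-431)·5 − 25·(-63))/170 = -58/17; β = (159·(-63) − 25·(-431))/170 = 379/85.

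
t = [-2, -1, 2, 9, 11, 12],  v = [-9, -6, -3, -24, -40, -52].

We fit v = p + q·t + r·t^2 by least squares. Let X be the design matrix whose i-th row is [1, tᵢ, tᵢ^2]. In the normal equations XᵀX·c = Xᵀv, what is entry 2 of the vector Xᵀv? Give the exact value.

Entry 2 ↔ basis t, so (Xᵀv)_{2} = Σᵢ (t)·vᵢ = (-2)·(-9) + (-1)·(-6) + (2)·(-3) + (9)·(-24) + (11)·(-40) + (12)·(-52) = -1262.

-1262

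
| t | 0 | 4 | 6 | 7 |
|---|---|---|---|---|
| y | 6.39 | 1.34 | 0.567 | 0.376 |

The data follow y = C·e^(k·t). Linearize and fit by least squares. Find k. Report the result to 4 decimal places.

k = -0.4048

Taking logs, ln y = k·t + ln C, so regress ln y on t.
XᵀX = [[101.0000, 17.0000]; [17.0000, 4]], rhs = [-9.0809, 0.6018]ᵀ  (here Σt = 17.0000, Σ(t)² = 101.0000, Σln y = 0.6018, Σt·ln y = -9.0809).
Solving (det = 115.0000): k = -0.40482, ln C = 1.87096.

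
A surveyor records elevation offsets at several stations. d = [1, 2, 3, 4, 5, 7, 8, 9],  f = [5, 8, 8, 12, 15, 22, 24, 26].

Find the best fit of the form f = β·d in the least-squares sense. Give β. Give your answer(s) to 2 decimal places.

Sums needed: Σd·d = 249.
For Xᵀf: Σd·f = 748.
XᵀX·[β]ᵀ = Xᵀf becomes [[249]]·[β]ᵀ = [748]ᵀ.
β = 748/249 = 3.00402.

β = 3.00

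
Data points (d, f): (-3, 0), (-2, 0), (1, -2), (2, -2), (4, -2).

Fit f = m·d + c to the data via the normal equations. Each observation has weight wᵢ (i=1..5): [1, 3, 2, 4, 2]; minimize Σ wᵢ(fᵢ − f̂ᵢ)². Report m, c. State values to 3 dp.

m = -0.374, c = -1.053

Sums needed: Σwᵢ·d·d = 71, Σwᵢ·d = 9, Σwᵢ·1 = 12.
For XᵀWf: Σwᵢ·d·f = -36, Σwᵢ·f = -16.
XᵀWX·[m, c]ᵀ = XᵀWf becomes [[71, 9]; [9, 12]]·[m, c]ᵀ = [-36, -16]ᵀ.
Δ = 71·12 − 9² = 771.
m = ((-36)·12 − 9·(-16))/771 = -96/257; c = (71·(-16) − 9·(-36))/771 = -812/771.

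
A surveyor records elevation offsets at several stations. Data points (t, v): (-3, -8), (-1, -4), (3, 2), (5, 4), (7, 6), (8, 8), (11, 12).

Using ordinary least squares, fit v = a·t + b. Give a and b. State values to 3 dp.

With design matrix X, XᵀX = [[278, 30]; [30, 7]] and Xᵀv = [292, 20]ᵀ.
Determinant 278·7 − 30² = 1046.
a = (292·7 − 30·20)/1046 = 722/523; b = (278·20 − 30·292)/1046 = -1600/523.

a = 1.380, b = -3.059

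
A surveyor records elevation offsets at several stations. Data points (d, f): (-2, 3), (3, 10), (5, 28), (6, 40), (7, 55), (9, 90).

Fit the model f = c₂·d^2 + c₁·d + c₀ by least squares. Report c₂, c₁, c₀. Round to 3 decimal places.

From the data, Σd^2·d^2 = 10980, Σd^2·d = 1432, Σd^2 = 204, Σd·d = 204, Σd = 28, Σ1 = 6.
For Aᵀf: Σd^2·f = 12227, Σd·f = 1599, Σf = 226.
So AᵀA·[c₂, c₁, c₀]ᵀ = Aᵀf: [[10980, 1432, 204]; [1432, 204, 28]; [204, 28, 6]]·[c₂, c₁, c₀]ᵀ = [12227, 1599, 226]ᵀ.
Row-reducing yields c₂ = 10781/9924, c₁ = 5161/16540, c₀ = -9001/12405.

c₂ = 1.086, c₁ = 0.312, c₀ = -0.726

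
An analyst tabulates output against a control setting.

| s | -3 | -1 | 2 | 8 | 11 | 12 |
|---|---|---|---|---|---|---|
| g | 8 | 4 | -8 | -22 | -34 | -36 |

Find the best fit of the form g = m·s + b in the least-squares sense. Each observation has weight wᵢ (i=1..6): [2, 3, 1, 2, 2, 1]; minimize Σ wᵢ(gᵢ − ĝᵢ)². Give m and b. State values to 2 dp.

m = -2.99, b = 0.04

Entries of XᵀWX: Σwᵢ·s·s = 539, Σwᵢ·s = 43, Σwᵢ·1 = 11.
And Σwᵢ·s·g = -1608, Σwᵢ·g = -128.
Eliminating b: 11·(row 1) − 43·(row 2) gives 4080·m = 11·(-1608) − 43·(-128) = -12184, so m = -1523/510.
Then b = ((-128) − 43·(-1523/510))/11 = 19/510.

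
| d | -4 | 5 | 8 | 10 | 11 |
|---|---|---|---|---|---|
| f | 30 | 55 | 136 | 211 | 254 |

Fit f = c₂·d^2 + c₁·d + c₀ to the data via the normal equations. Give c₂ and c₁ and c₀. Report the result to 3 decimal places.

c₂ = 2.029, c₁ = 0.737, c₀ = 0.496

Normal-equation sums: Σd^2·d^2 = 29618, Σd^2·d = 2904, Σd^2 = 326, Σd·d = 326, Σd = 30, Σ1 = 5.
And Σd^2·f = 62393, Σd·f = 6147, Σf = 686.
Solving the 3×3 system (Gaussian elimination) gives c₂ = 544849/268554, c₁ = 66019/89518, c₀ = 66556/134277.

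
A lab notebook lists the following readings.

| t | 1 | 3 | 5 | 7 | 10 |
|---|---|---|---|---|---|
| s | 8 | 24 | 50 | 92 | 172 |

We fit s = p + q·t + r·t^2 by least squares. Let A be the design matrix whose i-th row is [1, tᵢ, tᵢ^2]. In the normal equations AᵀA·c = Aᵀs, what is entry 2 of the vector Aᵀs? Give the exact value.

2694

Entry 2 ↔ basis t, so (Aᵀs)_{2} = Σᵢ (t)·sᵢ = (1)·(8) + (3)·(24) + (5)·(50) + (7)·(92) + (10)·(172) = 2694.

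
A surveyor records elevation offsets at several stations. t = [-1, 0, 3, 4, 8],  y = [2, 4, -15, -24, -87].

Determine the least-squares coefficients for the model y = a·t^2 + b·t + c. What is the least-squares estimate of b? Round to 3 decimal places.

b = -2.039

Compute the Gram sums: Σt^2·t^2 = 4434, Σt^2·t = 602, Σt^2 = 90, Σt·t = 90, Σt = 14, Σ1 = 5.
And Σt^2·y = -6085, Σt·y = -839, Σy = -120.
XᵀX·[a, b, c]ᵀ = Xᵀy becomes [[4434, 602, 90]; [602, 90, 14]; [90, 14, 5]]·[a, b, c]ᵀ = [-6085, -839, -120]ᵀ.
Row-reducing yields a = -29175/25564, b = -7445/3652, c = 14384/6391.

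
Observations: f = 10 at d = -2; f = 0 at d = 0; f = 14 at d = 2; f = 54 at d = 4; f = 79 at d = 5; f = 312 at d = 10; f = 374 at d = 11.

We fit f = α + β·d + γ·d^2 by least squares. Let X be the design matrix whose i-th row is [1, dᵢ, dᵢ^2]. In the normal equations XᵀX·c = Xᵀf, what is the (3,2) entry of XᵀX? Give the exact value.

Row 3 ↔ basis d^2, column 2 ↔ basis d, so (XᵀX)_{3,2} = Σᵢ (d^2)·(d) = (4)·(-2) + (0)·(0) + (4)·(2) + (16)·(4) + (25)·(5) + (100)·(10) + (121)·(11) = 2520.

2520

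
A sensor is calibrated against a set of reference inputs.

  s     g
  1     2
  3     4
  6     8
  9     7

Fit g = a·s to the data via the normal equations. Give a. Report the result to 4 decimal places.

a = 0.9843

Normal-equation sums: Σs·s = 127.
And Σs·g = 125.
a = 125/127 = 0.984252.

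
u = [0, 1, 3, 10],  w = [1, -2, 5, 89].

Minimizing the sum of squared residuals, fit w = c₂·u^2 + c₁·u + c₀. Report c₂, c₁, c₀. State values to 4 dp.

Entries of AᵀA: Σu^2·u^2 = 10082, Σu^2·u = 1028, Σu^2 = 110, Σu·u = 110, Σu = 14, Σ1 = 4.
Right-hand side: Σu^2·w = 8943, Σu·w = 903, Σw = 93.
Normal equations: [[10082, 1028, 110]; [1028, 110, 14]; [110, 14, 4]]·[c₂, c₁, c₀]ᵀ = [8943, 903, 93]ᵀ.
Row-reducing yields c₂ = 551/516, c₁ = -923/516, c₀ = 25/172.

c₂ = 1.0678, c₁ = -1.7888, c₀ = 0.1453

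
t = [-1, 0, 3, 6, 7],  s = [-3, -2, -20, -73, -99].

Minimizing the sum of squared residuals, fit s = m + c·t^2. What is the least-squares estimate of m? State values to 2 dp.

m = -1.68

Entries of XᵀX: Σ1 = 5, Σt^2 = 95, Σt^2·t^2 = 3779.
Right-hand side: Σs = -197, Σt^2·s = -7662.
Determinant 5·3779 − 95² = 9870.
m = ((-197)·3779 − 95·(-7662))/9870 = -16573/9870; c = (5·(-7662) − 95·(-197))/9870 = -3919/1974.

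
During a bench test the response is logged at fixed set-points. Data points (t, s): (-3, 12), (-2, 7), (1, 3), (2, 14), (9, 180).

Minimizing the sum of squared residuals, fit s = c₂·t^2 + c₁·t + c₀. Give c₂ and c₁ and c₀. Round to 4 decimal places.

c₂ = 1.9949, c₁ = 1.9356, c₀ = 0.9903

XᵀX·[c₂, c₁, c₀]ᵀ = Xᵀs reads: 6675·c₂ + 703·c₁ + 99·c₀ = 14775;  703·c₂ + 99·c₁ + 7·c₀ = 1601;  99·c₂ + 7·c₁ + 5·c₀ = 216.
(Σt^2·t^2 = 6675, Σt^2·t = 703, Σt^2 = 99, Σt·t = 99, Σt = 7, Σ1 = 5, Σt^2·s = 14775, Σt·s = 1601, Σs = 216.)
Row-reducing yields c₂ = 254387/127516, c₁ = 246819/127516, c₀ = 63141/63758.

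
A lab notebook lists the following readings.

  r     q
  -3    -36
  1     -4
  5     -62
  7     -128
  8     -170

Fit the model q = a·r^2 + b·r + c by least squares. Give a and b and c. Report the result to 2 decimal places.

a = -2.92, b = 2.49, c = -2.58

MᵀM·[a, b, c]ᵀ = Mᵀq reads: 7204·a + 954·b + 148·c = -19030;  954·a + 148·b + 18·c = -2462;  148·a + 18·b + 5·c = -400.
Row-reducing yields a = -16129/5527, b = 178897/71851, c = -185670/71851.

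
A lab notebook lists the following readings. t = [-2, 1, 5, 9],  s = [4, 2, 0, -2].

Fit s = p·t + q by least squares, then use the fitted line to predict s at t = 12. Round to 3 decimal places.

With design matrix X, XᵀX = [[111, 13]; [13, 4]] and Xᵀs = [-24, 4]ᵀ.
det = 111·4 − 13² = 275.
p = ((-24)·4 − 13·4)/275 = -148/275; q = (111·4 − 13·(-24))/275 = 756/275.
At t = 12: ŝ = (-148/275)·(12) + (756/275)·(1) = -204/55.

ŝ = -3.709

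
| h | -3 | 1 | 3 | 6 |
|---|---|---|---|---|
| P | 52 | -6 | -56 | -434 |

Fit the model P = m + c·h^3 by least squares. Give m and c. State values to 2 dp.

Sums needed: Σ1 = 4, Σh^3 = 217, Σh^3·h^3 = 48115.
Moment sums: ΣP = -444, Σh^3·P = -96666.
So XᵀX·[m, c]ᵀ = XᵀP: [[4, 217]; [217, 48115]]·[m, c]ᵀ = [-444, -96666]ᵀ.
Δ = 4·48115 − 217² = 145371.
m = ((-444)·48115 − 217·(-96666))/145371 = -128846/48457; c = (4·(-96666) − 217·(-444))/145371 = -96772/48457.

m = -2.66, c = -2.00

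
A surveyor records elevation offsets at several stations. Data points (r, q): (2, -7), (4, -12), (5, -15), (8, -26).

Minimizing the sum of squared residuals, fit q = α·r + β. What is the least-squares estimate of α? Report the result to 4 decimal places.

The normal equations are: 109·α + 19·β = -345;  19·α + 4·β = -60.
(Σr·r = 109, Σr = 19, Σ1 = 4, Σr·q = -345, Σq = -60.)
Δ = 109·4 − 19² = 75.
α = ((-345)·4 − 19·(-60))/75 = -16/5; β = (109·(-60) − 19·(-345))/75 = 1/5.

α = -3.2000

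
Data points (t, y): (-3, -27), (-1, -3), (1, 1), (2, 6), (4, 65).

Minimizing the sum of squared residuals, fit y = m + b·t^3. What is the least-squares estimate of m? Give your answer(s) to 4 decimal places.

The normal system MᵀM·[m, b]ᵀ = Mᵀy is [[5, 45]; [45, 4891]]·[m, b]ᵀ = [42, 4941]ᵀ.
Eliminating b: 4891·(row 1) − 45·(row 2) gives 22430·m = 4891·42 − 45·4941 = -16923, so m = -16923/22430.
Then b = (4941 − 45·(-16923/22430))/4891 = 4563/4486.

m = -0.7545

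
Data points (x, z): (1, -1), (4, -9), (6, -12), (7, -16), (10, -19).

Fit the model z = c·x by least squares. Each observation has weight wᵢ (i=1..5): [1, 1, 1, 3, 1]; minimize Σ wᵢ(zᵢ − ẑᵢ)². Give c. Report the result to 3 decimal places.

Compute the Gram sums: Σwᵢ·x·x = 300.
And Σwᵢ·x·z = -635.
So MᵀWM·[c]ᵀ = MᵀWz: [[300]]·[c]ᵀ = [-635]ᵀ.
c = (-635)/300 = -2.11667.

c = -2.117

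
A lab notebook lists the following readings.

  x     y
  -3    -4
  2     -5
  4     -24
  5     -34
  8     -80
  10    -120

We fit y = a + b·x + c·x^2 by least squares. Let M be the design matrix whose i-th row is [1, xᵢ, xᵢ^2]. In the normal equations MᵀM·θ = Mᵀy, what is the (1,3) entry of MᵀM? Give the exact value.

218

Row 1 ↔ basis 1, column 3 ↔ basis x^2, so (MᵀM)_{1,3} = Σᵢ x^2 = (1)·(9) + (1)·(4) + (1)·(16) + (1)·(25) + (1)·(64) + (1)·(100) = 218.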